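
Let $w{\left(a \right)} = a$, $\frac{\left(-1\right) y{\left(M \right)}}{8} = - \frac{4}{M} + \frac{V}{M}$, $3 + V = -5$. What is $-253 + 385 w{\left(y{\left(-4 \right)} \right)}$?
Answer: $-9493$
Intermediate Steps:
$V = -8$ ($V = -3 - 5 = -8$)
$y{\left(M \right)} = \frac{96}{M}$ ($y{\left(M \right)} = - 8 \left(- \frac{4}{M} - \frac{8}{M}\right) = - 8 \left(- \frac{12}{M}\right) = \frac{96}{M}$)
$-253 + 385 w{\left(y{\left(-4 \right)} \right)} = -253 + 385 \frac{96}{-4} = -253 + 385 \cdot 96 \left(- \frac{1}{4}\right) = -253 + 385 \left(-24\right) = -253 - 9240 = -9493$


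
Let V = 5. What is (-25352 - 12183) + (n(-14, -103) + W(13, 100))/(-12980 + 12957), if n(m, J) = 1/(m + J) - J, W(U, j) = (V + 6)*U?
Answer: -101035466/2691 ≈ -37546.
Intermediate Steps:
W(U, j) = 11*U (W(U, j) = (5 + 6)*U = 11*U)
n(m, J) = 1/(J + m) - J
(-25352 - 12183) + (n(-14, -103) + W(13, 100))/(-12980 + 12957) = (-25352 - 12183) + ((1 - 1*(-103)**2 - 1*(-103)*(-14))/(-103 - 14) + 11*13)/(-12980 + 12957) = -37535 + ((1 - 1*10609 - 1442)/(-117) + 143)/(-23) = -37535 + (-(1 - 10609 - 1442)/117 + 143)*(-1/23) = -37535 + (-1/117*(-12050) + 143)*(-1/23) = -37535 + (12050/117 + 143)*(-1/23) = -37535 + (28781/117)*(-1/23) = -37535 - 28781/2691 = -101035466/2691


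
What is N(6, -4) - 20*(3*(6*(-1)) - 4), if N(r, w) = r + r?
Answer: 452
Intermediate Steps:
N(r, w) = 2*r
N(6, -4) - 20*(3*(6*(-1)) - 4) = 2*6 - 20*(3*(6*(-1)) - 4) = 12 - 20*(3*(-6) - 4) = 12 - 20*(-18 - 4) = 12 - 20*(-22) = 12 + 440 = 452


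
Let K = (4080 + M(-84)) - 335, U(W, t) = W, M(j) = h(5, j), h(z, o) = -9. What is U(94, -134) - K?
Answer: -3642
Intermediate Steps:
M(j) = -9
K = 3736 (K = (4080 - 9) - 335 = 4071 - 335 = 3736)
U(94, -134) - K = 94 - 1*3736 = 94 - 3736 = -3642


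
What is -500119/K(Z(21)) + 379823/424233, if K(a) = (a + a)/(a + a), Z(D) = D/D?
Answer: -212166603904/424233 ≈ -5.0012e+5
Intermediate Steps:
Z(D) = 1
K(a) = 1 (K(a) = (2*a)/((2*a)) = (2*a)*(1/(2*a)) = 1)
-500119/K(Z(21)) + 379823/424233 = -500119/1 + 379823/424233 = -500119*1 + 379823*(1/424233) = -500119 + 379823/424233 = -212166603904/424233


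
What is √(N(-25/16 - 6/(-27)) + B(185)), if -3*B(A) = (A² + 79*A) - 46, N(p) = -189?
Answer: I*√148083/3 ≈ 128.27*I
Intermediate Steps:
B(A) = 46/3 - 79*A/3 - A²/3 (B(A) = -((A² + 79*A) - 46)/3 = -(-46 + A² + 79*A)/3 = 46/3 - 79*A/3 - A²/3)
√(N(-25/16 - 6/(-27)) + B(185)) = √(-189 + (46/3 - 79/3*185 - ⅓*185²)) = √(-189 + (46/3 - 14615/3 - ⅓*34225)) = √(-189 + (46/3 - 14615/3 - 34225/3)) = √(-189 - 48794/3) = √(-49361/3) = I*√148083/3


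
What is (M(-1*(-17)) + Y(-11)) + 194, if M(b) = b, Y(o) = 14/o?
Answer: 2307/11 ≈ 209.73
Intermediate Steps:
(M(-1*(-17)) + Y(-11)) + 194 = (-1*(-17) + 14/(-11)) + 194 = (17 + 14*(-1/11)) + 194 = (17 - 14/11) + 194 = 173/11 + 194 = 2307/11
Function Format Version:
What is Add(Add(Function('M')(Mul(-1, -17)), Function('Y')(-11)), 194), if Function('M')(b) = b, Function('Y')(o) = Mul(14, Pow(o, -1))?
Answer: Rational(2307, 11) ≈ 209.73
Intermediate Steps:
Add(Add(Function('M')(Mul(-1, -17)), Function('Y')(-11)), 194) = Add(Add(Mul(-1, -17), Mul(14, Pow(-11, -1))), 194) = Add(Add(17, Mul(14, Rational(-1, 11))), 194) = Add(Add(17, Rational(-14, 11)), 194) = Add(Rational(173, 11), 194) = Rational(2307, 11)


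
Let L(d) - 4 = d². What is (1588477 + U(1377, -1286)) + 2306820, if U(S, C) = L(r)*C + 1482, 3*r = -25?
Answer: 34220965/9 ≈ 3.8023e+6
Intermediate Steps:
r = -25/3 (r = (⅓)*(-25) = -25/3 ≈ -8.3333)
L(d) = 4 + d²
U(S, C) = 1482 + 661*C/9 (U(S, C) = (4 + (-25/3)²)*C + 1482 = (4 + 625/9)*C + 1482 = 661*C/9 + 1482 = 1482 + 661*C/9)
(1588477 + U(1377, -1286)) + 2306820 = (1588477 + (1482 + (661/9)*(-1286))) + 2306820 = (1588477 + (1482 - 850046/9)) + 2306820 = (1588477 - 836708/9) + 2306820 = 13459585/9 + 2306820 = 34220965/9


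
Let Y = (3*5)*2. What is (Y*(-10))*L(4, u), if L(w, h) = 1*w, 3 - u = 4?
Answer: -1200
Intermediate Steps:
u = -1 (u = 3 - 1*4 = 3 - 4 = -1)
L(w, h) = w
Y = 30 (Y = 15*2 = 30)
(Y*(-10))*L(4, u) = (30*(-10))*4 = -300*4 = -1200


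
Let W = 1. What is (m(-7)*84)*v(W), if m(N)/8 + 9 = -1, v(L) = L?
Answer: -6720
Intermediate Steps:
m(N) = -80 (m(N) = -72 + 8*(-1) = -72 - 8 = -80)
(m(-7)*84)*v(W) = -80*84*1 = -6720*1 = -6720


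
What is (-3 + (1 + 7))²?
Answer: 25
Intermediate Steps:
(-3 + (1 + 7))² = (-3 + 8)² = 5² = 25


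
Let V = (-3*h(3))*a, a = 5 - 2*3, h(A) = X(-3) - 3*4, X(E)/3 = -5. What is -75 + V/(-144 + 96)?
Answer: -1173/16 ≈ -73.313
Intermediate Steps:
X(E) = -15 (X(E) = 3*(-5) = -15)
h(A) = -27 (h(A) = -15 - 3*4 = -15 - 12 = -27)
a = -1 (a = 5 - 6 = -1)
V = -81 (V = -3*(-27)*(-1) = 81*(-1) = -81)
-75 + V/(-144 + 96) = -75 - 81/(-144 + 96) = -75 - 81/(-48) = -75 - 81*(-1/48) = -75 + 27/16 = -1173/16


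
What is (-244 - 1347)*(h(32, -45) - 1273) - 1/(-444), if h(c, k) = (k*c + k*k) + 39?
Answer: 458456197/444 ≈ 1.0326e+6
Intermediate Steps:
h(c, k) = 39 + k² + c*k (h(c, k) = (c*k + k²) + 39 = (k² + c*k) + 39 = 39 + k² + c*k)
(-244 - 1347)*(h(32, -45) - 1273) - 1/(-444) = (-244 - 1347)*((39 + (-45)² + 32*(-45)) - 1273) - 1/(-444) = -1591*((39 + 2025 - 1440) - 1273) - 1*(-1/444) = -1591*(624 - 1273) + 1/444 = -1591*(-649) + 1/444 = 1032559 + 1/444 = 458456197/444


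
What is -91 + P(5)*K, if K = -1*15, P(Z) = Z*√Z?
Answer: -91 - 75*√5 ≈ -258.71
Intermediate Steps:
P(Z) = Z^(3/2)
K = -15
-91 + P(5)*K = -91 + 5^(3/2)*(-15) = -91 + (5*√5)*(-15) = -91 - 75*√5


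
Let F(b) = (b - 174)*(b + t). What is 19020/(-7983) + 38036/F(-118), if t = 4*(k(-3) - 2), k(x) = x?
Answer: -4285079/2978546 ≈ -1.4386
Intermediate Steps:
t = -20 (t = 4*(-3 - 2) = 4*(-5) = -20)
F(b) = (-174 + b)*(-20 + b) (F(b) = (b - 174)*(b - 20) = (-174 + b)*(-20 + b))
19020/(-7983) + 38036/F(-118) = 19020/(-7983) + 38036/(3480 + (-118)² - 194*(-118)) = 19020*(-1/7983) + 38036/(3480 + 13924 + 22892) = -6340/2661 + 38036/40296 = -6340/2661 + 38036*(1/40296) = -6340/2661 + 9509/10074 = -4285079/2978546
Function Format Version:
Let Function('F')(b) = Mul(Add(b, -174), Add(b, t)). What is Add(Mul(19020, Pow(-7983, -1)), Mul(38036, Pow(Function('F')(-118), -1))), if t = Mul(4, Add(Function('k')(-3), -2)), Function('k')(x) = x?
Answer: Rational(-4285079, 2978546) ≈ -1.4386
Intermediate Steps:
t = -20 (t = Mul(4, Add(-3, -2)) = Mul(4, -5) = -20)
Function('F')(b) = Mul(Add(-174, b), Add(-20, b)) (Function('F')(b) = Mul(Add(b, -174), Add(b, -20)) = Mul(Add(-174, b), Add(-20, b)))
Add(Mul(19020, Pow(-7983, -1)), Mul(38036, Pow(Function('F')(-118), -1))) = Add(Mul(19020, Pow(-7983, -1)), Mul(38036, Pow(Add(3480, Pow(-118, 2), Mul(-194, -118)), -1))) = Add(Mul(19020, Rational(-1, 7983)), Mul(38036, Pow(Add(3480, 13924, 22892), -1))) = Add(Rational(-6340, 2661), Mul(38036, Pow(40296, -1))) = Add(Rational(-6340, 2661), Mul(38036, Rational(1, 40296))) = Add(Rational(-6340, 2661), Rational(9509, 10074)) = Rational(-4285079, 2978546)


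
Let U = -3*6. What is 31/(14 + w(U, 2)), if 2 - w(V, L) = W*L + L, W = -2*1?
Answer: 31/18 ≈ 1.7222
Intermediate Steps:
W = -2
U = -18
w(V, L) = 2 + L (w(V, L) = 2 - (-2*L + L) = 2 - (-1)*L = 2 + L)
31/(14 + w(U, 2)) = 31/(14 + (2 + 2)) = 31/(14 + 4) = 31/18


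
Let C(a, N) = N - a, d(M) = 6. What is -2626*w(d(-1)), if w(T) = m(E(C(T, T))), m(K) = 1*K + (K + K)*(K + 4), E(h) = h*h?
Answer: 0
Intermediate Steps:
E(h) = h²
m(K) = K + 2*K*(4 + K) (m(K) = K + (2*K)*(4 + K) = K + 2*K*(4 + K))
w(T) = 0 (w(T) = (T - T)²*(9 + 2*(T - T)²) = 0²*(9 + 2*0²) = 0*(9 + 2*0) = 0*(9 + 0) = 0*9 = 0)
-2626*w(d(-1)) = -2626*0 = 0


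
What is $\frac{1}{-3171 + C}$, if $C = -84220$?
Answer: $- \frac{1}{87391} \approx -1.1443 \cdot 10^{-5}$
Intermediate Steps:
$\frac{1}{-3171 + C} = \frac{1}{-3171 - 84220} = \frac{1}{-87391} = - \frac{1}{87391}$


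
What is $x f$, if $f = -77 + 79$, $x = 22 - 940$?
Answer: $-1836$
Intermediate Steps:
$x = -918$
$f = 2$
$x f = \left(-918\right) 2 = -1836$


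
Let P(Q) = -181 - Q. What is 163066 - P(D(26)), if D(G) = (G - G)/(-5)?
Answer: 163247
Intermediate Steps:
D(G) = 0 (D(G) = 0*(-1/5) = 0)
163066 - P(D(26)) = 163066 - (-181 - 1*0) = 163066 - (-181 + 0) = 163066 - 1*(-181) = 163066 + 181 = 163247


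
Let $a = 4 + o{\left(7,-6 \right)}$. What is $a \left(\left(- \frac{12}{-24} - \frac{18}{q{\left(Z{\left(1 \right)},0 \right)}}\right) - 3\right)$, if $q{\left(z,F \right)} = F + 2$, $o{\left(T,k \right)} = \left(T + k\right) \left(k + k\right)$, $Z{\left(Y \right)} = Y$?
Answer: $92$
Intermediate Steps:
$o{\left(T,k \right)} = 2 k \left(T + k\right)$ ($o{\left(T,k \right)} = \left(T + k\right) 2 k = 2 k \left(T + k\right)$)
$q{\left(z,F \right)} = 2 + F$
$a = -8$ ($a = 4 + 2 \left(-6\right) \left(7 - 6\right) = 4 + 2 \left(-6\right) 1 = 4 - 12 = -8$)
$a \left(\left(- \frac{12}{-24} - \frac{18}{q{\left(Z{\left(1 \right)},0 \right)}}\right) - 3\right) = - 8 \left(\left(- \frac{12}{-24} - \frac{18}{2 + 0}\right) - 3\right) = - 8 \left(\left(\left(-12\right) \left(- \frac{1}{24}\right) - \frac{18}{2}\right) - 3\right) = - 8 \left(\left(\frac{1}{2} - 9\right) - 3\right) = - 8 \left(- \frac{17}{2} - 3\right) = \left(-8\right) \left(- \frac{23}{2}\right) = 92$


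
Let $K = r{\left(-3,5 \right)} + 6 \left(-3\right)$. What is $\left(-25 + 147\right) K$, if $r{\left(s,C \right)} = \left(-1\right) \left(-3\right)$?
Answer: $-1830$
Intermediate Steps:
$r{\left(s,C \right)} = 3$
$K = -15$ ($K = 3 + 6 \left(-3\right) = 3 - 18 = -15$)
$\left(-25 + 147\right) K = \left(-25 + 147\right) \left(-15\right) = 122 \left(-15\right) = -1830$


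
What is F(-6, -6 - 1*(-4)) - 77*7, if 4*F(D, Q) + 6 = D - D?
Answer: -1081/2 ≈ -540.50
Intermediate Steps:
F(D, Q) = -3/2 (F(D, Q) = -3/2 + (D - D)/4 = -3/2 + (1/4)*0 = -3/2 + 0 = -3/2)
F(-6, -6 - 1*(-4)) - 77*7 = -3/2 - 77*7 = -3/2 - 539 = -1081/2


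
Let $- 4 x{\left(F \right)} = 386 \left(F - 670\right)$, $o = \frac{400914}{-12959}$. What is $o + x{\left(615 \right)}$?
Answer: $\frac{136757957}{25918} \approx 5276.6$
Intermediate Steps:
$o = - \frac{400914}{12959}$ ($o = 400914 \left(- \frac{1}{12959}\right) = - \frac{400914}{12959} \approx -30.937$)
$x{\left(F \right)} = 64655 - \frac{193 F}{2}$ ($x{\left(F \right)} = - \frac{386 \left(F - 670\right)}{4} = - \frac{386 \left(-670 + F\right)}{4} = - \frac{-258620 + 386 F}{4} = 64655 - \frac{193 F}{2}$)
$o + x{\left(615 \right)} = - \frac{400914}{12959} + \left(64655 - \frac{118695}{2}\right) = - \frac{400914}{12959} + \frac{10615}{2} = \frac{136757957}{25918}$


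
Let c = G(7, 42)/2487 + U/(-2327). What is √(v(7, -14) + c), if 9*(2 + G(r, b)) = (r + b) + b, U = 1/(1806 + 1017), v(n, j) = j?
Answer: 14*I*√19060613652507490986/16337403927 ≈ 3.7412*I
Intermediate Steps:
U = 1/2823 ≈ 0.00035423
G(r, b) = -2 + r/9 + 2*b/9 (G(r, b) = -2 + ((r + b) + b)/9 = -2 + ((b + r) + b)/9 = -2 + (r + 2*b)/9 = -2 + (r/9 + 2*b/9) = -2 + r/9 + 2*b/9)
c = 159841150/49012211781 (c = (-2 + (⅑)*7 + (2/9)*42)/2487 + (1/2823)/(-2327) = (-2 + 7/9 + 28/3)*(1/2487) + (1/2823)*(-1/2327) = (73/9)*(1/2487) - 1/6569121 = 73/22383 - 1/6569121 = 159841150/49012211781 ≈ 0.0032613)
√(v(7, -14) + c) = √(-14 + 159841150/49012211781) = √(-686011123784/49012211781) = 14*I*√19060613652507490986/16337403927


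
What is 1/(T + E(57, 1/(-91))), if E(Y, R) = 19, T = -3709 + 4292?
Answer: 1/602 ≈ 0.0016611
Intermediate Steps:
T = 583
1/(T + E(57, 1/(-91))) = 1/(583 + 19) = 1/602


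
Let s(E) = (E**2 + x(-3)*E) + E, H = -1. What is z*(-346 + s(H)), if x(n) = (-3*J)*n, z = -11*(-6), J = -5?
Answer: -19866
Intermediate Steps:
z = 66
x(n) = 15*n (x(n) = (-3*(-5))*n = 15*n)
s(E) = E**2 - 44*E (s(E) = (E**2 + (15*(-3))*E) + E = (E**2 - 45*E) + E = E**2 - 44*E)
z*(-346 + s(H)) = 66*(-346 - (-44 - 1)) = 66*(-346 - 1*(-45)) = 66*(-346 + 45) = 66*(-301) = -19866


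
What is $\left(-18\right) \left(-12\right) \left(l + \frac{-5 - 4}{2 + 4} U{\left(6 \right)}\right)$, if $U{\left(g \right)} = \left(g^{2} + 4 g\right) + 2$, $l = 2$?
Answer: $-19656$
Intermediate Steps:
$U{\left(g \right)} = 2 + g^{2} + 4 g$
$\left(-18\right) \left(-12\right) \left(l + \frac{-5 - 4}{2 + 4} U{\left(6 \right)}\right) = \left(-18\right) \left(-12\right) \left(2 + \frac{-5 - 4}{2 + 4} \left(2 + 6^{2} + 4 \cdot 6\right)\right) = 216 \left(2 + - \frac{9}{6} \left(2 + 36 + 24\right)\right) = 216 \left(2 + \left(-9\right) \frac{1}{6} \cdot 62\right) = 216 \left(2 - 93\right) = 216 \left(-91\right) = -19656$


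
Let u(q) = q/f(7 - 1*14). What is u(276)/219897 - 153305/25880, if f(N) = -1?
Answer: -2247896831/379395624 ≈ -5.9249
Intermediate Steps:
u(q) = -q (u(q) = q/(-1) = q*(-1) = -q)
u(276)/219897 - 153305/25880 = -1*276/219897 - 153305/25880 = -276*1/219897 - 153305*1/25880 = -92/73299 - 30661/5176 = -2247896831/379395624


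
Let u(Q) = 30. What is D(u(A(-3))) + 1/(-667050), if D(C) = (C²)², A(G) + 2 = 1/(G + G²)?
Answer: 540310499999/667050 ≈ 8.1000e+5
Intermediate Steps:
A(G) = -2 + 1/(G + G²)
D(C) = C⁴
D(u(A(-3))) + 1/(-667050) = 30⁴ + 1/(-667050) = 810000 - 1/667050 = 540310499999/667050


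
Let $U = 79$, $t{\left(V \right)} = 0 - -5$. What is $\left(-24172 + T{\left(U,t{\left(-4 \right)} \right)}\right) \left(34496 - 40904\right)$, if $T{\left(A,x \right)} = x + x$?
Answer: $154830096$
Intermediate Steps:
$t{\left(V \right)} = 5$ ($t{\left(V \right)} = 0 + 5 = 5$)
$T{\left(A,x \right)} = 2 x$
$\left(-24172 + T{\left(U,t{\left(-4 \right)} \right)}\right) \left(34496 - 40904\right) = \left(-24172 + 2 \cdot 5\right) \left(34496 - 40904\right) = \left(-24172 + 10\right) \left(-6408\right) = \left(-24162\right) \left(-6408\right) = 154830096$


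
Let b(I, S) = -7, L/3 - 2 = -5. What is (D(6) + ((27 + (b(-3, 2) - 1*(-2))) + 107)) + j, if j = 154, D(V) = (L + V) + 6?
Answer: 286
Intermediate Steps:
L = -9 (L = 6 + 3*(-5) = 6 - 15 = -9)
D(V) = -3 + V (D(V) = (-9 + V) + 6 = -3 + V)
(D(6) + ((27 + (b(-3, 2) - 1*(-2))) + 107)) + j = ((-3 + 6) + ((27 + (-7 - 1*(-2))) + 107)) + 154 = (3 + ((27 + (-7 + 2)) + 107)) + 154 = (3 + ((27 - 5) + 107)) + 154 = (3 + (22 + 107)) + 154 = (3 + 129) + 154 = 132 + 154 = 286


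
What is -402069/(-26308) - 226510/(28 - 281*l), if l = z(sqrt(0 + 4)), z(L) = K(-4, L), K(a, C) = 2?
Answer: 3086864963/7024236 ≈ 439.46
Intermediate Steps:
z(L) = 2
l = 2
-402069/(-26308) - 226510/(28 - 281*l) = -402069/(-26308) - 226510/(28 - 281*2) = -402069*(-1/26308) - 226510/(28 - 562) = 402069/26308 - 226510/(-534) = 402069/26308 - 226510*(-1/534) = 402069/26308 + 113255/267 = 3086864963/7024236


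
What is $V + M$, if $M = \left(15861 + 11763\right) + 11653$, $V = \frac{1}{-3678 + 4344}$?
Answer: $\frac{26158483}{666} \approx 39277.0$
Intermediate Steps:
$V = \frac{1}{666} \approx 0.0015015$
$M = 39277$ ($M = 27624 + 11653 = 39277$)
$V + M = \frac{1}{666} + 39277 = \frac{26158483}{666}$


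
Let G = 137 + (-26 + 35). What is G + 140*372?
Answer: 52226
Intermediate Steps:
G = 146 (G = 137 + 9 = 146)
G + 140*372 = 146 + 140*372 = 146 + 52080 = 52226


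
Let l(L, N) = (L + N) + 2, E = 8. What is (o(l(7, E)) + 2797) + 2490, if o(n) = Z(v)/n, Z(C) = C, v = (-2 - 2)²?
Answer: 89895/17 ≈ 5287.9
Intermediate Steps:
l(L, N) = 2 + L + N
v = 16 (v = (-4)² = 16)
o(n) = 16/n
(o(l(7, E)) + 2797) + 2490 = (16/(2 + 7 + 8) + 2797) + 2490 = (16/17 + 2797) + 2490 = 47565/17 + 2490 = 89895/17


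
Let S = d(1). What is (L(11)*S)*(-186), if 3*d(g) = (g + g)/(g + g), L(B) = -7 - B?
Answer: 1116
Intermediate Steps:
d(g) = ⅓ (d(g) = ((g + g)/(g + g))/3 = ((2*g)/((2*g)))/3 = ((2*g)*(1/(2*g)))/3 = (⅓)*1 = ⅓)
S = ⅓ ≈ 0.33333
(L(11)*S)*(-186) = ((-7 - 1*11)*(⅓))*(-186) = ((-7 - 11)*(⅓))*(-186) = -18*⅓*(-186) = -6*(-186) = 1116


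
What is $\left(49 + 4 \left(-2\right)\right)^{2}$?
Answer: $1681$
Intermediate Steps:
$\left(49 + 4 \left(-2\right)\right)^{2} = \left(49 - 8\right)^{2} = 41^{2} = 1681$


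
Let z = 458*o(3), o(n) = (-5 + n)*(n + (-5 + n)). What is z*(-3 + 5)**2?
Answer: -3664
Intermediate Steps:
o(n) = (-5 + n)*(-5 + 2*n)
z = -916 (z = 458*(25 - 15*3 + 2*3**2) = 458*(25 - 45 + 2*9) = 458*(25 - 45 + 18) = 458*(-2) = -916)
z*(-3 + 5)**2 = -916*(-3 + 5)**2 = -916*2**2 = -916*4 = -3664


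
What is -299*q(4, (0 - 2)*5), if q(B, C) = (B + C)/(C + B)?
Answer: -299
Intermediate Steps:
q(B, C) = 1 (q(B, C) = (B + C)/(B + C) = 1)
-299*q(4, (0 - 2)*5) = -299*1 = -299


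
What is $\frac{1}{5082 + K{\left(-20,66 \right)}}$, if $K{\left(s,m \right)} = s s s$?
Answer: $- \frac{1}{2918} \approx -0.0003427$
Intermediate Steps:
$K{\left(s,m \right)} = s^{3}$ ($K{\left(s,m \right)} = s^{2} s = s^{3}$)
$\frac{1}{5082 + K{\left(-20,66 \right)}} = \frac{1}{5082 + \left(-20\right)^{3}} = \frac{1}{5082 - 8000} = \frac{1}{-2918} = - \frac{1}{2918}$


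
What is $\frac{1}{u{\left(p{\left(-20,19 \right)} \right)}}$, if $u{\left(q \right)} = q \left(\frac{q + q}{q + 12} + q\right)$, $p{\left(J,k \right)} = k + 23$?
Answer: $\frac{3}{5488} \approx 0.00054665$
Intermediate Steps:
$p{\left(J,k \right)} = 23 + k$
$u{\left(q \right)} = q \left(q + \frac{2 q}{12 + q}\right)$ ($u{\left(q \right)} = q \left(\frac{2 q}{12 + q} + q\right) = q \left(q + \frac{2 q}{12 + q}\right)$)
$\frac{1}{u{\left(p{\left(-20,19 \right)} \right)}} = \frac{1}{\left(23 + 19\right)^{2} \frac{1}{12 + \left(23 + 19\right)} \left(14 + \left(23 + 19\right)\right)} = \frac{1}{42^{2} \frac{1}{12 + 42} \left(14 + 42\right)} = \frac{1}{1764 \cdot \frac{1}{54} \cdot 56} = \frac{1}{\frac{5488}{3}} = \frac{3}{5488}$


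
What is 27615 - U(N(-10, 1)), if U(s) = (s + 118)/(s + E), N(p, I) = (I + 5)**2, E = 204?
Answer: 3313723/120 ≈ 27614.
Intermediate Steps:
N(p, I) = (5 + I)**2
U(s) = (118 + s)/(204 + s) (U(s) = (s + 118)/(s + 204) = (118 + s)/(204 + s))
27615 - U(N(-10, 1)) = 27615 - (118 + (5 + 1)**2)/(204 + (5 + 1)**2) = 27615 - (118 + 6**2)/(204 + 6**2) = 27615 - (118 + 36)/(204 + 36) = 27615 - 154/240 = 27615 - 1*77/120 = 27615 - 77/120 = 3313723/120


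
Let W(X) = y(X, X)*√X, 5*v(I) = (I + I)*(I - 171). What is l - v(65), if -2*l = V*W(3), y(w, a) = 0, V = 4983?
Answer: 2756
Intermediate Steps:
v(I) = 2*I*(-171 + I)/5 (v(I) = ((I + I)*(I - 171))/5 = ((2*I)*(-171 + I))/5 = (2*I*(-171 + I))/5 = 2*I*(-171 + I)/5)
W(X) = 0 (W(X) = 0*√X = 0)
l = 0 (l = -4983*0/2 = -½*0 = 0)
l - v(65) = 0 - 2*65*(-171 + 65)/5 = 0 - 2*65*(-106)/5 = 0 - 1*(-2756) = 0 + 2756 = 2756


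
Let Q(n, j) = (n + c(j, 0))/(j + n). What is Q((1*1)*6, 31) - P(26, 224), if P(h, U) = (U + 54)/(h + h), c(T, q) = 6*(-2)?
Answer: -5299/962 ≈ -5.5083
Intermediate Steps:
c(T, q) = -12
P(h, U) = (54 + U)/(2*h) (P(h, U) = (54 + U)/((2*h)) = (54 + U)*(1/(2*h)) = (54 + U)/(2*h))
Q(n, j) = (-12 + n)/(j + n) (Q(n, j) = (n - 12)/(j + n) = (-12 + n)/(j + n))
Q((1*1)*6, 31) - P(26, 224) = (-12 + (1*1)*6)/(31 + (1*1)*6) - (54 + 224)/(2*26) = (-12 + 1*6)/(31 + 1*6) - 278/(2*26) = (-12 + 6)/(31 + 6) - 1*139/26 = -6/37 - 139/26 = -5299/962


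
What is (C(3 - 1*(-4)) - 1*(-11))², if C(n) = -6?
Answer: 25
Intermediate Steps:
(C(3 - 1*(-4)) - 1*(-11))² = (-6 - 1*(-11))² = (-6 + 11)² = 5² = 25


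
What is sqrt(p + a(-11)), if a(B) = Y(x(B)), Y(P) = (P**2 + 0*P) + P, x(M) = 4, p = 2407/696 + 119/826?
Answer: sqrt(11831034)/708 ≈ 4.8582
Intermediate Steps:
p = 5101/1416 (p = 2407*(1/696) + 119*(1/826) = 83/24 + 17/118 = 5101/1416 ≈ 3.6024)
Y(P) = P + P**2 (Y(P) = (P**2 + 0) + P = P**2 + P = P + P**2)
a(B) = 20 (a(B) = 4*(1 + 4) = 4*5 = 20)
sqrt(p + a(-11)) = sqrt(5101/1416 + 20) = sqrt(33421/1416) = sqrt(11831034)/708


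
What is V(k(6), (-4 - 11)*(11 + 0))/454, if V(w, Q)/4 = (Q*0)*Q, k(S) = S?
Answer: 0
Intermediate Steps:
V(w, Q) = 0 (V(w, Q) = 4*((Q*0)*Q) = 4*(0*Q) = 4*0 = 0)
V(k(6), (-4 - 11)*(11 + 0))/454 = 0/454 = 0*(1/454) = 0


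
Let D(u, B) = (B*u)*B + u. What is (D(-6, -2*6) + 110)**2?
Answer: 577600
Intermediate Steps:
D(u, B) = u + u*B**2 (D(u, B) = u*B**2 + u = u + u*B**2)
(D(-6, -2*6) + 110)**2 = (-6*(1 + (-2*6)**2) + 110)**2 = (-6*(1 + (-12)**2) + 110)**2 = (-6*(1 + 144) + 110)**2 = (-6*145 + 110)**2 = (-870 + 110)**2 = (-760)**2 = 577600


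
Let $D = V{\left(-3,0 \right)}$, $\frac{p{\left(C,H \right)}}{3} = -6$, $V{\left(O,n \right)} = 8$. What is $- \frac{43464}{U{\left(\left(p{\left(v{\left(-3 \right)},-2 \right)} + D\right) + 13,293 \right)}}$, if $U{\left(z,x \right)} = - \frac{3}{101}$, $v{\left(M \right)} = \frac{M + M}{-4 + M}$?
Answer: $1463288$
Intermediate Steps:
$v{\left(M \right)} = \frac{2 M}{-4 + M}$
$p{\left(C,H \right)} = -18$ ($p{\left(C,H \right)} = 3 \left(-6\right) = -18$)
$D = 8$
$U{\left(z,x \right)} = - \frac{3}{101}$ ($U{\left(z,x \right)} = \left(-3\right) \frac{1}{101} = - \frac{3}{101}$)
$- \frac{43464}{U{\left(\left(p{\left(v{\left(-3 \right)},-2 \right)} + D\right) + 13,293 \right)}} = - \frac{43464}{- \frac{3}{101}} = \left(-43464\right) \left(- \frac{101}{3}\right) = 1463288$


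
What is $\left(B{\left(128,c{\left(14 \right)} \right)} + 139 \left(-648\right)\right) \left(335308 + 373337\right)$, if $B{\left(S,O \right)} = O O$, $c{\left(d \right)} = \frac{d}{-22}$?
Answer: $- \frac{7723283041635}{121} \approx -6.3829 \cdot 10^{10}$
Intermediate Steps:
$c{\left(d \right)} = - \frac{d}{22}$ ($c{\left(d \right)} = d \left(- \frac{1}{22}\right) = - \frac{d}{22}$)
$B{\left(S,O \right)} = O^{2}$
$\left(B{\left(128,c{\left(14 \right)} \right)} + 139 \left(-648\right)\right) \left(335308 + 373337\right) = \left(\left(\left(- \frac{1}{22}\right) 14\right)^{2} + 139 \left(-648\right)\right) \left(335308 + 373337\right) = \left(\left(- \frac{7}{11}\right)^{2} - 90072\right) 708645 = \left(\frac{49}{121} - 90072\right) 708645 = \left(- \frac{10898663}{121}\right) 708645 = - \frac{7723283041635}{121}$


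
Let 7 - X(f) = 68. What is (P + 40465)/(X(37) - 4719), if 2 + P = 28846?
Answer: -69309/4780 ≈ -14.500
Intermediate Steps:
P = 28844 (P = -2 + 28846 = 28844)
X(f) = -61 (X(f) = 7 - 1*68 = 7 - 68 = -61)
(P + 40465)/(X(37) - 4719) = (28844 + 40465)/(-61 - 4719) = 69309/(-4780) = 69309*(-1/4780) = -69309/4780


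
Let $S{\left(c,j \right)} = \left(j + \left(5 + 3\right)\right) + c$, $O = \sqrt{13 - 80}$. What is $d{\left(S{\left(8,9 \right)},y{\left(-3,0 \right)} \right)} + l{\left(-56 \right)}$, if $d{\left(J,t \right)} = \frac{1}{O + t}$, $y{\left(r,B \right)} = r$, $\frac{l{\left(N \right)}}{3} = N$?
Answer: $- \frac{12771}{76} - \frac{i \sqrt{67}}{76} \approx -168.04 - 0.1077 i$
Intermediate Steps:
$l{\left(N \right)} = 3 N$
$O = i \sqrt{67}$ ($O = \sqrt{-67} = i \sqrt{67} \approx 8.1853 i$)
$S{\left(c,j \right)} = 8 + c + j$ ($S{\left(c,j \right)} = \left(j + 8\right) + c = \left(8 + j\right) + c = 8 + c + j$)
$d{\left(J,t \right)} = \frac{1}{t + i \sqrt{67}}$ ($d{\left(J,t \right)} = \frac{1}{i \sqrt{67} + t} = \frac{1}{t + i \sqrt{67}}$)
$d{\left(S{\left(8,9 \right)},y{\left(-3,0 \right)} \right)} + l{\left(-56 \right)} = \frac{1}{-3 + i \sqrt{67}} + 3 \left(-56\right) = \frac{1}{-3 + i \sqrt{67}} - 168 = -168 + \frac{1}{-3 + i \sqrt{67}}$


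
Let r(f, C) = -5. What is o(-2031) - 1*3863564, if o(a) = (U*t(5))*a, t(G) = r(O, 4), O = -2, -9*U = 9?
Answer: -3873719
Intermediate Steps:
U = -1 (U = -⅑*9 = -1)
t(G) = -5
o(a) = 5*a (o(a) = (-1*(-5))*a = 5*a)
o(-2031) - 1*3863564 = 5*(-2031) - 1*3863564 = -10155 - 3863564 = -3873719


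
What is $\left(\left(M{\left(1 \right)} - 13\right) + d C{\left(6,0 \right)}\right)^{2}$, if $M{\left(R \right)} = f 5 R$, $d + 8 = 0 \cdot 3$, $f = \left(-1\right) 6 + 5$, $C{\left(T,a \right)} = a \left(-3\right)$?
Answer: $324$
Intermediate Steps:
$C{\left(T,a \right)} = - 3 a$
$f = -1$ ($f = -6 + 5 = -1$)
$d = -8$ ($d = -8 + 0 \cdot 3 = -8 + 0 = -8$)
$M{\left(R \right)} = - 5 R$ ($M{\left(R \right)} = \left(-1\right) 5 R = - 5 R$)
$\left(\left(M{\left(1 \right)} - 13\right) + d C{\left(6,0 \right)}\right)^{2} = \left(\left(\left(-5\right) 1 - 13\right) - 8 \left(\left(-3\right) 0\right)\right)^{2} = \left(\left(-5 - 13\right) - 0\right)^{2} = \left(-18 + 0\right)^{2} = \left(-18\right)^{2} = 324$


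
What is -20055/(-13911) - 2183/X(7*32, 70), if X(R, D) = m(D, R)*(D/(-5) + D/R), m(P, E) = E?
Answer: 30618781/14217042 ≈ 2.1537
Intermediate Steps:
X(R, D) = R*(-D/5 + D/R) (X(R, D) = R*(D/(-5) + D/R) = R*(D*(-⅕) + D/R) = R*(-D/5 + D/R))
-20055/(-13911) - 2183/X(7*32, 70) = -20055/(-13911) - 2183*1/(14*(5 - 7*32)) = -20055*(-1/13911) - 2183*1/(14*(5 - 1*224)) = 6685/4637 - 2183*1/(14*(5 - 224)) = 6685/4637 - 2183/((⅕)*70*(-219)) = 6685/4637 - 2183/(-3066) = 6685/4637 - 2183*(-1/3066) = 6685/4637 + 2183/3066 = 30618781/14217042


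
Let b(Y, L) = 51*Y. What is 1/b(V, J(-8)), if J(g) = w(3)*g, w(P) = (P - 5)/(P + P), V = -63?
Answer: -1/3213 ≈ -0.00031124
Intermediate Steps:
w(P) = (-5 + P)/(2*P) (w(P) = (-5 + P)/((2*P)) = (-5 + P)*(1/(2*P)) = (-5 + P)/(2*P))
J(g) = -g/3 (J(g) = ((½)*(-5 + 3)/3)*g = ((½)*(⅓)*(-2))*g = -g/3)
1/b(V, J(-8)) = 1/(51*(-63)) = 1/(-3213) = -1/3213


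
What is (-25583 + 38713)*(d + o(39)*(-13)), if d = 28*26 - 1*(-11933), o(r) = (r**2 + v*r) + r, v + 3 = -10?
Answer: -13497640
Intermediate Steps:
v = -13 (v = -3 - 10 = -13)
o(r) = r**2 - 12*r (o(r) = (r**2 - 13*r) + r = r**2 - 12*r)
d = 12661 (d = 728 + 11933 = 12661)
(-25583 + 38713)*(d + o(39)*(-13)) = (-25583 + 38713)*(12661 + (39*(-12 + 39))*(-13)) = 13130*(12661 + (39*27)*(-13)) = 13130*(12661 + 1053*(-13)) = 13130*(12661 - 13689) = 13130*(-1028) = -13497640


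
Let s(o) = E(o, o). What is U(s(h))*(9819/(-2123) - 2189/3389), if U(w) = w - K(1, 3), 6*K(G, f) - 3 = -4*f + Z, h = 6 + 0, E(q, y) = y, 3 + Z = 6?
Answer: -265466866/7194847 ≈ -36.897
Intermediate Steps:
Z = 3 (Z = -3 + 6 = 3)
h = 6
K(G, f) = 1 - 2*f/3 (K(G, f) = 1/2 + (-4*f + 3)/6 = 1/2 + (3 - 4*f)/6 = 1/2 + (1/2 - 2*f/3) = 1 - 2*f/3)
s(o) = o
U(w) = 1 + w (U(w) = w - (1 - 2/3*3) = w - (1 - 2) = w - 1*(-1) = w + 1 = 1 + w)
U(s(h))*(9819/(-2123) - 2189/3389) = (1 + 6)*(9819/(-2123) - 2189/3389) = 7*(9819*(-1/2123) - 2189*1/3389) = 7*(-9819/2123 - 2189/3389) = 7*(-37923838/7194847) = -265466866/7194847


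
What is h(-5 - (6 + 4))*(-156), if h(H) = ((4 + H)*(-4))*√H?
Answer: -6864*I*√15 ≈ -26584.0*I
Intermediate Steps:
h(H) = √H*(-16 - 4*H) (h(H) = (-16 - 4*H)*√H = √H*(-16 - 4*H))
h(-5 - (6 + 4))*(-156) = (4*√(-5 - (6 + 4))*(-4 - (-5 - (6 + 4))))*(-156) = (4*√(-5 - 1*10)*(-4 - (-5 - 1*10)))*(-156) = (4*√(-5 - 10)*(-4 - (-5 - 10)))*(-156) = (4*√(-15)*(-4 - 1*(-15)))*(-156) = (4*(I*√15)*(-4 + 15))*(-156) = (4*(I*√15)*11)*(-156) = (44*I*√15)*(-156) = -6864*I*√15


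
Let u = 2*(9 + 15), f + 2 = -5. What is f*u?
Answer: -336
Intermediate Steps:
f = -7 (f = -2 - 5 = -7)
u = 48 (u = 2*24 = 48)
f*u = -7*48 = -336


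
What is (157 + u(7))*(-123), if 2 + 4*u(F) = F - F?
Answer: -38499/2 ≈ -19250.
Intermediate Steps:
u(F) = -1/2 (u(F) = -1/2 + (F - F)/4 = -1/2 + (1/4)*0 = -1/2 + 0 = -1/2)
(157 + u(7))*(-123) = (157 - 1/2)*(-123) = (313/2)*(-123) = -38499/2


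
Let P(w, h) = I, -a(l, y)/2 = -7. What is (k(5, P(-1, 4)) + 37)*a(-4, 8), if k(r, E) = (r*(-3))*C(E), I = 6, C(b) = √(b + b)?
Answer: 518 - 420*√3 ≈ -209.46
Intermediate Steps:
C(b) = √2*√b (C(b) = √(2*b) = √2*√b)
a(l, y) = 14 (a(l, y) = -2*(-7) = 14)
P(w, h) = 6
k(r, E) = -3*r*√2*√E (k(r, E) = (r*(-3))*(√2*√E) = (-3*r)*(√2*√E) = -3*r*√2*√E)
(k(5, P(-1, 4)) + 37)*a(-4, 8) = (-3*5*√2*√6 + 37)*14 = (-30*√3 + 37)*14 = (37 - 30*√3)*14 = 518 - 420*√3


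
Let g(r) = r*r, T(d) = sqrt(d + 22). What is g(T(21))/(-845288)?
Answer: -43/845288 ≈ -5.0870e-5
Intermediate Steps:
T(d) = sqrt(22 + d)
g(r) = r**2
g(T(21))/(-845288) = (sqrt(22 + 21))**2/(-845288) = (sqrt(43))**2*(-1/845288) = 43*(-1/845288) = -43/845288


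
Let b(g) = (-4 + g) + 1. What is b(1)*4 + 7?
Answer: -1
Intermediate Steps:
b(g) = -3 + g
b(1)*4 + 7 = (-3 + 1)*4 + 7 = -2*4 + 7 = -8 + 7 = -1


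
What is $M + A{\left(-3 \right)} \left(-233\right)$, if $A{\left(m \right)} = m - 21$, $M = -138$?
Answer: $5454$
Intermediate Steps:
$A{\left(m \right)} = -21 + m$
$M + A{\left(-3 \right)} \left(-233\right) = -138 + \left(-21 - 3\right) \left(-233\right) = -138 - -5592 = -138 + 5592 = 5454$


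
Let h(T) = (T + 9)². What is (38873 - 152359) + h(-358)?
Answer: 8315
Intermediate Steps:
h(T) = (9 + T)²
(38873 - 152359) + h(-358) = (38873 - 152359) + (9 - 358)² = -113486 + (-349)² = -113486 + 121801 = 8315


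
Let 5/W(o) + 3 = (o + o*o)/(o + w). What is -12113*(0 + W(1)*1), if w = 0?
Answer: 60565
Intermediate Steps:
W(o) = 5/(-3 + (o + o²)/o) (W(o) = 5/(-3 + (o + o*o)/(o + 0)) = 5/(-3 + (o + o²)/o))
-12113*(0 + W(1)*1) = -12113*(0 + (5/(-2 + 1))*1) = -12113*(0 + (5/(-1))*1) = -12113*(0 + (5*(-1))*1) = -12113*(0 - 5*1) = -12113*(0 - 5) = -12113*(-5) = 60565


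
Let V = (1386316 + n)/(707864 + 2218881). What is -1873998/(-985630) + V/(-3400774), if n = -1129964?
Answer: 932613672815789849/490508542052497345 ≈ 1.9013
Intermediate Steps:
V = 256352/2926745 (V = (1386316 - 1129964)/(707864 + 2218881) = 256352/2926745 ≈ 0.087590)
-1873998/(-985630) + V/(-3400774) = -1873998/(-985630) + (256352/2926745)/(-3400774) = -1873998*(-1/985630) + (256352/2926745)*(-1/3400774) = 936999/492815 - 128176/4976599150315 = 932613672815789849/490508542052497345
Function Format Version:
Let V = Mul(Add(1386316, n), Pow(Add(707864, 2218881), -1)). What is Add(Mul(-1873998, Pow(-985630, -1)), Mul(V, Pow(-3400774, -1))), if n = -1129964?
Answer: Rational(932613672815789849, 490508542052497345) ≈ 1.9013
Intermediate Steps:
V = Rational(256352, 2926745) (V = Mul(Add(1386316, -1129964), Pow(Add(707864, 2218881), -1)) = Mul(256352, Pow(2926745, -1)) = Mul(256352, Rational(1, 2926745)) = Rational(256352, 2926745) ≈ 0.087590)
Add(Mul(-1873998, Pow(-985630, -1)), Mul(V, Pow(-3400774, -1))) = Add(Mul(-1873998, Pow(-985630, -1)), Mul(Rational(256352, 2926745), Pow(-3400774, -1))) = Add(Mul(-1873998, Rational(-1, 985630)), Mul(Rational(256352, 2926745), Rational(-1, 3400774))) = Add(Rational(936999, 492815), Rational(-128176, 4976599150315)) = Rational(932613672815789849, 490508542052497345)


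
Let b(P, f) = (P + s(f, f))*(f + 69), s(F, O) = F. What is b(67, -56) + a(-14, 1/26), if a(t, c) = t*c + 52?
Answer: 2528/13 ≈ 194.46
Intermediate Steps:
a(t, c) = 52 + c*t (a(t, c) = c*t + 52 = 52 + c*t)
b(P, f) = (69 + f)*(P + f) (b(P, f) = (P + f)*(f + 69) = (P + f)*(69 + f) = (69 + f)*(P + f))
b(67, -56) + a(-14, 1/26) = ((-56)² + 69*67 + 69*(-56) + 67*(-56)) + (52 - 14/26) = (3136 + 4623 - 3864 - 3752) + (52 + (1/26)*(-14)) = 143 + (52 - 7/13) = 143 + 669/13 = 2528/13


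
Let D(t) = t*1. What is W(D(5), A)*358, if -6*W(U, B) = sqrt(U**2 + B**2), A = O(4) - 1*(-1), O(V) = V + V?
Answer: -179*sqrt(106)/3 ≈ -614.31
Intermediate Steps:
O(V) = 2*V
A = 9 (A = 2*4 - 1*(-1) = 8 + 1 = 9)
D(t) = t
W(U, B) = -sqrt(B**2 + U**2)/6 (W(U, B) = -sqrt(U**2 + B**2)/6 = -sqrt(B**2 + U**2)/6)
W(D(5), A)*358 = -sqrt(9**2 + 5**2)/6*358 = -sqrt(81 + 25)/6*358 = -sqrt(106)/6*358 = -179*sqrt(106)/3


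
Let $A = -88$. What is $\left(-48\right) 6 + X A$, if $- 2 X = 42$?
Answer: $1560$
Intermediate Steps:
$X = -21$ ($X = \left(- \frac{1}{2}\right) 42 = -21$)
$\left(-48\right) 6 + X A = \left(-48\right) 6 - -1848 = -288 + 1848 = 1560$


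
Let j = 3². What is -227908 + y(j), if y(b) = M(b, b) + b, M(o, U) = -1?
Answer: -227900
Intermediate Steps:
j = 9
y(b) = -1 + b
-227908 + y(j) = -227908 + (-1 + 9) = -227908 + 8 = -227900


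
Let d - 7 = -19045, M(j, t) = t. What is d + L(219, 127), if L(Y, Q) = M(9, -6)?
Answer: -19044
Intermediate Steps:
L(Y, Q) = -6
d = -19038 (d = 7 - 19045 = -19038)
d + L(219, 127) = -19038 - 6 = -19044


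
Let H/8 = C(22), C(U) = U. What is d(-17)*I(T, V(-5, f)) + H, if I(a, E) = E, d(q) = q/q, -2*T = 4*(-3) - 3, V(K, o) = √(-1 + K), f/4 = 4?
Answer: 176 + I*√6 ≈ 176.0 + 2.4495*I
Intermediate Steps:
f = 16 (f = 4*4 = 16)
H = 176 (H = 8*22 = 176)
T = 15/2 (T = -(4*(-3) - 3)/2 = -(-12 - 3)/2 = -½*(-15) = 15/2 ≈ 7.5000)
d(q) = 1
d(-17)*I(T, V(-5, f)) + H = 1*√(-1 - 5) + 176 = 1*√(-6) + 176 = 1*(I*√6) + 176 = I*√6 + 176 = 176 + I*√6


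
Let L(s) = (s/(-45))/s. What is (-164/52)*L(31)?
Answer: 41/585 ≈ 0.070086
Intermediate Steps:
L(s) = -1/45 (L(s) = (s*(-1/45))/s = (-s/45)/s = -1/45)
(-164/52)*L(31) = -164/52*(-1/45) = -164*1/52*(-1/45) = -41/13*(-1/45) = 41/585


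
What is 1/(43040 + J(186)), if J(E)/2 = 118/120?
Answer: 30/1291259 ≈ 2.3233e-5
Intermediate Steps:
J(E) = 59/30 (J(E) = 2*(118/120) = 2*(118*(1/120)) = 2*(59/60) = 59/30)
1/(43040 + J(186)) = 1/(43040 + 59/30) = 1/(1291259/30) = 30/1291259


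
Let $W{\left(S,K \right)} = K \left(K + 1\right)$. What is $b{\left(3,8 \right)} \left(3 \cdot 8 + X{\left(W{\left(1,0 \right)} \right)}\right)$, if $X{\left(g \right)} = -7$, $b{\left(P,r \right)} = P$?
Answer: $51$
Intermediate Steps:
$W{\left(S,K \right)} = K \left(1 + K\right)$
$b{\left(3,8 \right)} \left(3 \cdot 8 + X{\left(W{\left(1,0 \right)} \right)}\right) = 3 \left(3 \cdot 8 - 7\right) = 3 \left(24 - 7\right) = 3 \cdot 17 = 51$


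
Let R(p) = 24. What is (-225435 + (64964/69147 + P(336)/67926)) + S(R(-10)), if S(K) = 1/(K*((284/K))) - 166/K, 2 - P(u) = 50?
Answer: -25059899800416839/111159472554 ≈ -2.2544e+5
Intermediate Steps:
P(u) = -48 (P(u) = 2 - 1*50 = 2 - 50 = -48)
S(K) = 1/284 - 166/K (S(K) = (K/284)/K - 166/K = 1/284 - 166/K)
(-225435 + (64964/69147 + P(336)/67926)) + S(R(-10)) = (-225435 + (64964/69147 - 48/67926)) + (1/284)*(-47144 + 24)/24 = (-225435 + (64964*(1/69147) - 48*1/67926)) + (1/284)*(1/24)*(-47120) = (-225435 + (64964/69147 - 8/11321)) - 2945/426 = (-225435 + 734904268/782813187) - 2945/426 = -176472755907077/782813187 - 2945/426 = -25059899800416839/111159472554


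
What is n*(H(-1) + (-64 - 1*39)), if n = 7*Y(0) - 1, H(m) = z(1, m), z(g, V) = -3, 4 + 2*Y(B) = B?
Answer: 1590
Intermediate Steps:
Y(B) = -2 + B/2
H(m) = -3
n = -15 (n = 7*(-2 + (½)*0) - 1 = 7*(-2 + 0) - 1 = 7*(-2) - 1 = -14 - 1 = -15)
n*(H(-1) + (-64 - 1*39)) = -15*(-3 + (-64 - 1*39)) = -15*(-3 + (-64 - 39)) = -15*(-3 - 103) = -15*(-106) = 1590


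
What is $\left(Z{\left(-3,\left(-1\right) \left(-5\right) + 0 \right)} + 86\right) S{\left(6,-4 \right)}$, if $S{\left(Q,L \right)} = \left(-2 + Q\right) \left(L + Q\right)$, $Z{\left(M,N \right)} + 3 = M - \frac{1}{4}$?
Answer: $638$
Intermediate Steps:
$Z{\left(M,N \right)} = - \frac{13}{4} + M$ ($Z{\left(M,N \right)} = -3 + \left(M - \frac{1}{4}\right) = -3 + \left(- \frac{1}{4} + M\right) = - \frac{13}{4} + M$)
$\left(Z{\left(-3,\left(-1\right) \left(-5\right) + 0 \right)} + 86\right) S{\left(6,-4 \right)} = \left(\left(- \frac{13}{4} - 3\right) + 86\right) \left(6^{2} - -8 - 12 - 24\right) = \left(- \frac{25}{4} + 86\right) \left(36 + 8 - 12 - 24\right) = \frac{319}{4} \cdot 8 = 638$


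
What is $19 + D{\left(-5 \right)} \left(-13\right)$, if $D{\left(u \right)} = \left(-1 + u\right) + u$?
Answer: $162$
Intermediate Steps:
$D{\left(u \right)} = -1 + 2 u$
$19 + D{\left(-5 \right)} \left(-13\right) = 19 + \left(-1 + 2 \left(-5\right)\right) \left(-13\right) = 19 + \left(-1 - 10\right) \left(-13\right) = 19 - -143 = 19 + 143 = 162$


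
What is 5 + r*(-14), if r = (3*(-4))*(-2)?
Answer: -331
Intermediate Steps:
r = 24 (r = -12*(-2) = 24)
5 + r*(-14) = 5 + 24*(-14) = 5 - 336 = -331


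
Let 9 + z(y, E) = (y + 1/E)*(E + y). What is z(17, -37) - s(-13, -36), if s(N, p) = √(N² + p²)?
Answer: -12893/37 - √1465 ≈ -386.73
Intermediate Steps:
z(y, E) = -9 + (E + y)*(y + 1/E) (z(y, E) = -9 + (y + 1/E)*(E + y) = -9 + (E + y)*(y + 1/E))
z(17, -37) - s(-13, -36) = (-8 + 17² - 37*17 + 17/(-37)) - √((-13)² + (-36)²) = (-8 + 289 - 629 + 17*(-1/37)) - √(169 + 1296) = (-8 + 289 - 629 - 17/37) - √1465 = -12893/37 - √1465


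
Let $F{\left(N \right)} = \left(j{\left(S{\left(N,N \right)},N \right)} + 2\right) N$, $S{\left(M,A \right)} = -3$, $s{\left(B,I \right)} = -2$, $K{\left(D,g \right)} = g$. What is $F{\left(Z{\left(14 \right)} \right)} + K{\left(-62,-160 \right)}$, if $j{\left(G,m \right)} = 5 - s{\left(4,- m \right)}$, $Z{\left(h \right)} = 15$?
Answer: $-25$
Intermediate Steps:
$j{\left(G,m \right)} = 7$ ($j{\left(G,m \right)} = 5 - -2 = 5 + 2 = 7$)
$F{\left(N \right)} = 9 N$ ($F{\left(N \right)} = \left(7 + 2\right) N = 9 N$)
$F{\left(Z{\left(14 \right)} \right)} + K{\left(-62,-160 \right)} = 9 \cdot 15 - 160 = 135 - 160 = -25$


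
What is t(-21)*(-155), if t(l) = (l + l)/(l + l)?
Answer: -155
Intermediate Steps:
t(l) = 1 (t(l) = (2*l)/((2*l)) = (2*l)*(1/(2*l)) = 1)
t(-21)*(-155) = 1*(-155) = -155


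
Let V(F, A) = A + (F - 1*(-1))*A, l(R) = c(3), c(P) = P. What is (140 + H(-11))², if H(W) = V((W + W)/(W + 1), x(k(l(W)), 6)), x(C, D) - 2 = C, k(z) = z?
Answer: 25921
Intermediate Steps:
l(R) = 3
x(C, D) = 2 + C
V(F, A) = A + A*(1 + F) (V(F, A) = A + (F + 1)*A = A + (1 + F)*A = A + A*(1 + F))
H(W) = 10 + 10*W/(1 + W) (H(W) = (2 + 3)*(2 + (W + W)/(W + 1)) = 5*(2 + (2*W)/(1 + W)) = 5*(2 + 2*W/(1 + W)) = 10 + 10*W/(1 + W))
(140 + H(-11))² = (140 + 10*(1 + 2*(-11))/(1 - 11))² = (140 + 10*(1 - 22)/(-10))² = (140 + 10*(-⅒)*(-21))² = (140 + 21)² = 161² = 25921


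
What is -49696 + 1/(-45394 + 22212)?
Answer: -1152052673/23182 ≈ -49696.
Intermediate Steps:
-49696 + 1/(-45394 + 22212) = -49696 + 1/(-23182) = -49696 - 1/23182 = -1152052673/23182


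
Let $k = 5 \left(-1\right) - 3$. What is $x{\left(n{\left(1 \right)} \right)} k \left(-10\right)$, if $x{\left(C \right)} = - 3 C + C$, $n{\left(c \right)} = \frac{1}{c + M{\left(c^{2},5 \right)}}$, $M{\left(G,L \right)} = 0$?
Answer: $-160$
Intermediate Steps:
$n{\left(c \right)} = \frac{1}{c}$ ($n{\left(c \right)} = \frac{1}{c + 0} = \frac{1}{c}$)
$k = -8$ ($k = -5 - 3 = -8$)
$x{\left(C \right)} = - 2 C$
$x{\left(n{\left(1 \right)} \right)} k \left(-10\right) = - \frac{2}{1} \left(-8\right) \left(-10\right) = \left(-2\right) 1 \left(-8\right) \left(-10\right) = \left(-2\right) \left(-8\right) \left(-10\right) = 16 \left(-10\right) = -160$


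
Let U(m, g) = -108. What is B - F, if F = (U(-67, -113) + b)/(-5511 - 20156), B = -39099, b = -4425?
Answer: -1003558566/25667 ≈ -39099.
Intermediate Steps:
F = 4533/25667 (F = (-108 - 4425)/(-5511 - 20156) = -4533/(-25667) = -4533*(-1/25667) = 4533/25667 ≈ 0.17661)
B - F = -39099 - 1*4533/25667 = -39099 - 4533/25667 = -1003558566/25667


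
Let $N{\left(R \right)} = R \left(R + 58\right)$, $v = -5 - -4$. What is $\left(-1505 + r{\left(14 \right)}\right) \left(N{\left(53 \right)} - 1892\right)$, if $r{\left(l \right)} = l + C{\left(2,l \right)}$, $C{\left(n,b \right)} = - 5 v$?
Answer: $-5930626$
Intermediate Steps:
$v = -1$ ($v = -5 + 4 = -1$)
$N{\left(R \right)} = R \left(58 + R\right)$
$C{\left(n,b \right)} = 5$ ($C{\left(n,b \right)} = \left(-5\right) \left(-1\right) = 5$)
$r{\left(l \right)} = 5 + l$ ($r{\left(l \right)} = l + 5 = 5 + l$)
$\left(-1505 + r{\left(14 \right)}\right) \left(N{\left(53 \right)} - 1892\right) = \left(-1505 + \left(5 + 14\right)\right) \left(53 \left(58 + 53\right) - 1892\right) = \left(-1505 + 19\right) \left(53 \cdot 111 - 1892\right) = - 1486 \left(5883 - 1892\right) = \left(-1486\right) 3991 = -5930626$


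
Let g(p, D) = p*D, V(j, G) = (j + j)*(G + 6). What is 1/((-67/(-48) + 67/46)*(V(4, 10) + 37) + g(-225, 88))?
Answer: -368/7113205 ≈ -5.1735e-5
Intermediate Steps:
V(j, G) = 2*j*(6 + G) (V(j, G) = (2*j)*(6 + G) = 2*j*(6 + G))
g(p, D) = D*p
1/((-67/(-48) + 67/46)*(V(4, 10) + 37) + g(-225, 88)) = 1/((-67/(-48) + 67/46)*(2*4*(6 + 10) + 37) + 88*(-225)) = 1/((-67*(-1/48) + 67*(1/46))*(2*4*16 + 37) - 19800) = 1/((67/48 + 67/46)*(128 + 37) - 19800) = 1/((3149/1104)*165 - 19800) = 1/(173195/368 - 19800) = 1/(-7113205/368) = -368/7113205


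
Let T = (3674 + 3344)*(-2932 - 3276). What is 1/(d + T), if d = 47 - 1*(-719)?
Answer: -1/43566978 ≈ -2.2953e-8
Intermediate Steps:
T = -43567744 (T = 7018*(-6208) = -43567744)
d = 766 (d = 47 + 719 = 766)
1/(d + T) = 1/(766 - 43567744) = 1/(-43566978) = -1/43566978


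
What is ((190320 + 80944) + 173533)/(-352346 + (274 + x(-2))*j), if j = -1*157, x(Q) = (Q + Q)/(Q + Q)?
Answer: -444797/395521 ≈ -1.1246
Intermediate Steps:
x(Q) = 1 (x(Q) = (2*Q)/((2*Q)) = (2*Q)*(1/(2*Q)) = 1)
j = -157
((190320 + 80944) + 173533)/(-352346 + (274 + x(-2))*j) = ((190320 + 80944) + 173533)/(-352346 + (274 + 1)*(-157)) = (271264 + 173533)/(-352346 + 275*(-157)) = 444797/(-352346 - 43175) = 444797/(-395521) = 444797*(-1/395521) = -444797/395521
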